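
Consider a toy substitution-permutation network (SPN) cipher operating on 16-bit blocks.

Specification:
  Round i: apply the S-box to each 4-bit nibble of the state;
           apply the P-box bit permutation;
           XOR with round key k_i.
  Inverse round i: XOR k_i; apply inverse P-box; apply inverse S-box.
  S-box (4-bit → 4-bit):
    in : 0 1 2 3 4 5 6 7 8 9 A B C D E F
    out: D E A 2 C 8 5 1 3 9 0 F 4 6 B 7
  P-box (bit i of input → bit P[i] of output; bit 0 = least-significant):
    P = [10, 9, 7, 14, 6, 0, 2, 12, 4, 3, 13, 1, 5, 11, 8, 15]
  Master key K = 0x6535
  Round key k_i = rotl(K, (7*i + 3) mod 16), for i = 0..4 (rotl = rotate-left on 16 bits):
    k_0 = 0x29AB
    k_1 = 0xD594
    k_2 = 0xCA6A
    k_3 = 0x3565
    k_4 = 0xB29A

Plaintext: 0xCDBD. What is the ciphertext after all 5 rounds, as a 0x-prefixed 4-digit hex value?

s_0 = plaintext = 0xCDBD
s_1 = Round(s_0, k_0) = 0x1A66
s_2 = Round(s_1, k_1) = 0x5850
s_3 = Round(s_2, k_2) = 0x1EF2
s_4 = Round(s_3, k_3) = 0xFE3A
s_5 = Round(s_4, k_4) = 0xBBA1

0xBBA1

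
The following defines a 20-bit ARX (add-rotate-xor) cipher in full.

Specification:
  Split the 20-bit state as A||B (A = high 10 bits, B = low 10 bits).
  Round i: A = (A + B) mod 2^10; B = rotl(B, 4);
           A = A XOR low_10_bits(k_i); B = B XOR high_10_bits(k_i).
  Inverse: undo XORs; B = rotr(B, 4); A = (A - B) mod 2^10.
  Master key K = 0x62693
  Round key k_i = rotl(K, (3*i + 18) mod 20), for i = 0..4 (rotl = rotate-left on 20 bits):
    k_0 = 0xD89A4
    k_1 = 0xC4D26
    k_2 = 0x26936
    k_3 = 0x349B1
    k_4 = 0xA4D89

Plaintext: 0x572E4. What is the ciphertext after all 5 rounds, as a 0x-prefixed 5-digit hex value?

0x56F8B

s_0 = plaintext = 0x572E4
s_1 = Round(s_0, k_0) = 0x79129
s_2 = Round(s_1, k_1) = 0x8AD87
s_3 = Round(s_2, k_2) = 0xA10EC
s_4 = Round(s_3, k_3) = 0xB0611
s_5 = Round(s_4, k_4) = 0x56F8B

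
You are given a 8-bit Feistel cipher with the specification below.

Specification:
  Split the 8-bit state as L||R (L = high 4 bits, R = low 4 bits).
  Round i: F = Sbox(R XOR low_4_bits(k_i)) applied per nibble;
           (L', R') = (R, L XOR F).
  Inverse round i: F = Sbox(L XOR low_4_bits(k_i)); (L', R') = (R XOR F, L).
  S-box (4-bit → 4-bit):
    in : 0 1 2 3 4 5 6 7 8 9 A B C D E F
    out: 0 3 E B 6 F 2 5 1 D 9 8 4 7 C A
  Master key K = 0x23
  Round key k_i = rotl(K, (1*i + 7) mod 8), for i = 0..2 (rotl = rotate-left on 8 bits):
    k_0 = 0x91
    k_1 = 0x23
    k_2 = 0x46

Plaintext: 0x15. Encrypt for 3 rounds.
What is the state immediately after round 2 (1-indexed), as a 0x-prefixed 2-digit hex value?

0x73

s_0 = plaintext = 0x15
s_1 = Round(s_0, k_0) = 0x57
s_2 = Round(s_1, k_1) = 0x73
s_3 = Round(s_2, k_2) = 0x38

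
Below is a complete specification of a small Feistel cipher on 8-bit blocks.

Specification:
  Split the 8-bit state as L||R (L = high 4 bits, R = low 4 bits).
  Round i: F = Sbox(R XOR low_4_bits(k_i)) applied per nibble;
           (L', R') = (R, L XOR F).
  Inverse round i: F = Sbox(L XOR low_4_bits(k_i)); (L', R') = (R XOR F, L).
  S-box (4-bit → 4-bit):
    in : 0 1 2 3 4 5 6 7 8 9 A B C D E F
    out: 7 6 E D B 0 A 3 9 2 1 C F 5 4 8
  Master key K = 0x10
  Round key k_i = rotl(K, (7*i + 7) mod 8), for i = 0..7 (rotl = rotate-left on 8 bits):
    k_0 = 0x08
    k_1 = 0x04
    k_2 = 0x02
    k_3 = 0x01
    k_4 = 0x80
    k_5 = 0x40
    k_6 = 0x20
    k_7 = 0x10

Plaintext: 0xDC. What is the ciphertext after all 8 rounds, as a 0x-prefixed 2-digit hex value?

0xCC

s_0 = plaintext = 0xDC
s_1 = Round(s_0, k_0) = 0xC6
s_2 = Round(s_1, k_1) = 0x62
s_3 = Round(s_2, k_2) = 0x21
s_4 = Round(s_3, k_3) = 0x15
s_5 = Round(s_4, k_4) = 0x51
s_6 = Round(s_5, k_5) = 0x13
s_7 = Round(s_6, k_6) = 0x3C
s_8 = Round(s_7, k_7) = 0xCC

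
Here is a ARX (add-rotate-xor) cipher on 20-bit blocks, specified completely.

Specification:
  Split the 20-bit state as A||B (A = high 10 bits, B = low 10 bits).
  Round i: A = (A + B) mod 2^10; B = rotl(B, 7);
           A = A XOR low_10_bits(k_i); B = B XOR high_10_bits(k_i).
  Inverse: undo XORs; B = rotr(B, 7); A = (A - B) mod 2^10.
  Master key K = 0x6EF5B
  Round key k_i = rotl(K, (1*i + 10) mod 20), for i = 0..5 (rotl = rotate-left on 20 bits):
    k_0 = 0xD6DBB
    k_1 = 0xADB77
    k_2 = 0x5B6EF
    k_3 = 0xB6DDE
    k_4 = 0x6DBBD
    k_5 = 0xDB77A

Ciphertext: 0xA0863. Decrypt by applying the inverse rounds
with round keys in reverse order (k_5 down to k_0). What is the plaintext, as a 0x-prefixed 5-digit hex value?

s_0 = ciphertext = 0xA0863
s_1 = InvRound(s_0, k_5) = 0x60876
s_2 = InvRound(s_1, k_4) = 0x0F203
s_3 = InvRound(s_2, k_3) = 0xC86C1
s_4 = InvRound(s_3, k_2) = 0x19D67
s_5 = InvRound(s_4, k_1) = 0x2068F
s_6 = InvRound(s_5, k_0) = 0xA5EA3

0xA5EA3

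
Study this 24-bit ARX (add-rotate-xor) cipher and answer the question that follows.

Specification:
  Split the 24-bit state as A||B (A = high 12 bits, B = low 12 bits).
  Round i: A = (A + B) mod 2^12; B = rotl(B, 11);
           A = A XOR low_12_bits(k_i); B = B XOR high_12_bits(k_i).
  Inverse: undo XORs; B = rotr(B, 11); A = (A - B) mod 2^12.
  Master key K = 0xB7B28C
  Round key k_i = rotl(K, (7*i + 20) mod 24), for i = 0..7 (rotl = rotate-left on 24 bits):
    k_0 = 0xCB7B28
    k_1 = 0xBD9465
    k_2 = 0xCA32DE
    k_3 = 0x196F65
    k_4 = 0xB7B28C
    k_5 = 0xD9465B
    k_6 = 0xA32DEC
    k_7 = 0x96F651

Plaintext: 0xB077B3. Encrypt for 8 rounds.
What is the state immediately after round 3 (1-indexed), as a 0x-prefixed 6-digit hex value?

0xF0D894

s_0 = plaintext = 0xB077B3
s_1 = Round(s_0, k_0) = 0x99276E
s_2 = Round(s_1, k_1) = 0x56586E
s_3 = Round(s_2, k_2) = 0xF0D894
s_4 = Round(s_3, k_3) = 0x8C45DC
s_5 = Round(s_4, k_4) = 0xC2C995
s_6 = Round(s_5, k_5) = 0x39A15E
s_7 = Round(s_6, k_6) = 0x914A9D
s_8 = Round(s_7, k_7) = 0x5E0421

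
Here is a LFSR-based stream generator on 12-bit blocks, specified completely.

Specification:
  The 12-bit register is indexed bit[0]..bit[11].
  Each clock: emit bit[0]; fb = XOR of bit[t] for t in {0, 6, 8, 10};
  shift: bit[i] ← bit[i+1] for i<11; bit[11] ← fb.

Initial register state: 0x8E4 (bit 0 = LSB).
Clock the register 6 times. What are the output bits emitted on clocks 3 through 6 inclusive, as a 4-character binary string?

1001

reg_0 = 0x8E4
clock 1: out=0, reg = 0xC72
clock 2: out=0, reg = 0x639
clock 3: out=1, reg = 0x31C
clock 4: out=0, reg = 0x98E
clock 5: out=0, reg = 0xCC7
clock 6: out=1, reg = 0xE63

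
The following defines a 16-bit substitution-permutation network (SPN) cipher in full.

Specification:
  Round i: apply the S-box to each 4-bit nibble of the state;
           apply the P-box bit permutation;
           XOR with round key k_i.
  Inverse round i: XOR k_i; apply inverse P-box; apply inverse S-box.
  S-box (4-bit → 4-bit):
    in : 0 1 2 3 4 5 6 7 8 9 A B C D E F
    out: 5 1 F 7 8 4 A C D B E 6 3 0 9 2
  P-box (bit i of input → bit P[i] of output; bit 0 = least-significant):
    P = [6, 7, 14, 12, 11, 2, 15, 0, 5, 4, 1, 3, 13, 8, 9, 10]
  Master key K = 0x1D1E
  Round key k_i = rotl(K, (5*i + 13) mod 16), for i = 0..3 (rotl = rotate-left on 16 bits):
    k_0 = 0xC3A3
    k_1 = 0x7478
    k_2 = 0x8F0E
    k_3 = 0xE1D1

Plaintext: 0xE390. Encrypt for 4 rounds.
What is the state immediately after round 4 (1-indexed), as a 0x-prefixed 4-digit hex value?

0x710A

s_0 = plaintext = 0xE390
s_1 = Round(s_0, k_0) = 0xAFD4
s_2 = Round(s_1, k_1) = 0x6368
s_3 = Round(s_2, k_2) = 0xDA79
s_4 = Round(s_3, k_3) = 0x710A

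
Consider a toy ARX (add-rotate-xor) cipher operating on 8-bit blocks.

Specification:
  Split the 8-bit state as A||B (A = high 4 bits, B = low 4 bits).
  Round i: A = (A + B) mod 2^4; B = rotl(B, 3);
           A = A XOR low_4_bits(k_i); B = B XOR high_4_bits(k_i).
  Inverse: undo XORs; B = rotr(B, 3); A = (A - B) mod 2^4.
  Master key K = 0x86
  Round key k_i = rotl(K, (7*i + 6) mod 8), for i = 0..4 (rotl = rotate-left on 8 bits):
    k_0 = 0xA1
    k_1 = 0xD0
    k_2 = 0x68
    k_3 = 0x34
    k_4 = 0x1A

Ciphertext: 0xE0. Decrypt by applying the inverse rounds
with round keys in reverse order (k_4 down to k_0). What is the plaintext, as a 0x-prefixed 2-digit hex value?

0xB0

s_0 = ciphertext = 0xE0
s_1 = InvRound(s_0, k_4) = 0x22
s_2 = InvRound(s_1, k_3) = 0x42
s_3 = InvRound(s_2, k_2) = 0x48
s_4 = InvRound(s_3, k_1) = 0xAA
s_5 = InvRound(s_4, k_0) = 0xB0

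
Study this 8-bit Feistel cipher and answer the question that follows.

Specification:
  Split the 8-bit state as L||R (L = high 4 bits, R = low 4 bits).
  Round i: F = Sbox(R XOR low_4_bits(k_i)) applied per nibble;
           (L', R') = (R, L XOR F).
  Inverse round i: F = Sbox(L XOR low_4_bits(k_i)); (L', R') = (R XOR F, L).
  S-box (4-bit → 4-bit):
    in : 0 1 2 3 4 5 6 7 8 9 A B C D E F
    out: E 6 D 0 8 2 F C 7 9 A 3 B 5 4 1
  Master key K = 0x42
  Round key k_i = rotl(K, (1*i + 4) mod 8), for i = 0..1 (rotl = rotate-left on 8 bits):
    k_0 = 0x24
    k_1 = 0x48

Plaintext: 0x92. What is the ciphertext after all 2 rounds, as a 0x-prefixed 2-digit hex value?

s_0 = plaintext = 0x92
s_1 = Round(s_0, k_0) = 0x26
s_2 = Round(s_1, k_1) = 0x66

0x66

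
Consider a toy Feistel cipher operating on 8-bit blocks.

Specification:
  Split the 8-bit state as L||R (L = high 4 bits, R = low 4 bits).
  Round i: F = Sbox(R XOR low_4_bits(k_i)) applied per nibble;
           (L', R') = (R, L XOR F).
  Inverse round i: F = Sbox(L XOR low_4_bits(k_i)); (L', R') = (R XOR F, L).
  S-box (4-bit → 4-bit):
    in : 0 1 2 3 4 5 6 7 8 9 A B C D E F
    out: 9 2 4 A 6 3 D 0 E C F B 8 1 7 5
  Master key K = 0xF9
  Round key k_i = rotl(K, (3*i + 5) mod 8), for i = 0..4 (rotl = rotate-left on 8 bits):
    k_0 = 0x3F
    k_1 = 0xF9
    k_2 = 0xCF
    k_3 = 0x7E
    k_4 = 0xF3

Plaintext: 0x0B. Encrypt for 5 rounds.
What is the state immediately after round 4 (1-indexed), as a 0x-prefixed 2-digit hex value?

0x41

s_0 = plaintext = 0x0B
s_1 = Round(s_0, k_0) = 0xB6
s_2 = Round(s_1, k_1) = 0x6E
s_3 = Round(s_2, k_2) = 0xE4
s_4 = Round(s_3, k_3) = 0x41
s_5 = Round(s_4, k_4) = 0x10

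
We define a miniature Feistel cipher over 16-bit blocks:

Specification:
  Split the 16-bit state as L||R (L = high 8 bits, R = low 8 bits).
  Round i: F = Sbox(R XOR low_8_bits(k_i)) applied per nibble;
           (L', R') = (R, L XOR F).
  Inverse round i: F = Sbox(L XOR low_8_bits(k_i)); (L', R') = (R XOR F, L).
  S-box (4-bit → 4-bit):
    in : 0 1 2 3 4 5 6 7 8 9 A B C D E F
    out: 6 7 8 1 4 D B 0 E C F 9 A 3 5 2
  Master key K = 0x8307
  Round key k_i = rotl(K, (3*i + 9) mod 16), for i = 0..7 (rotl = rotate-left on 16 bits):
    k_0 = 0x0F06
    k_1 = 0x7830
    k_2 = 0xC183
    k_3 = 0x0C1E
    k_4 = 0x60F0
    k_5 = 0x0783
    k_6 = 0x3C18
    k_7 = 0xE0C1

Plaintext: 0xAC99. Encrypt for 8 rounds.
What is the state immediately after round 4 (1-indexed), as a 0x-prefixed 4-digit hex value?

s_0 = plaintext = 0xAC99
s_1 = Round(s_0, k_0) = 0x996E
s_2 = Round(s_1, k_1) = 0x6E4C
s_3 = Round(s_2, k_2) = 0x4CCC
s_4 = Round(s_3, k_3) = 0xCC74
s_5 = Round(s_4, k_4) = 0x7428
s_6 = Round(s_5, k_5) = 0x288D
s_7 = Round(s_6, k_6) = 0x8DE5
s_8 = Round(s_7, k_7) = 0xE509

0xCC74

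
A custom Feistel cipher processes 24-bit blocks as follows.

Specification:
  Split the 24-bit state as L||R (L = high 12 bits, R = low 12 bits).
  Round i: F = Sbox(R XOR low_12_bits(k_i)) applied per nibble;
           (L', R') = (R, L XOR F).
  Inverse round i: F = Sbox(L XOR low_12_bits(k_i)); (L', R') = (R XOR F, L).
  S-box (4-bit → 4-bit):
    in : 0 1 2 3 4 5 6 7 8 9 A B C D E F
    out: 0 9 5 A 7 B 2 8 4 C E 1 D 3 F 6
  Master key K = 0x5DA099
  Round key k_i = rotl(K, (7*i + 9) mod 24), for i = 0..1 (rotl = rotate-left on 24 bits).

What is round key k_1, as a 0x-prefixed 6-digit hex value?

0x995DA0

K = 0x5DA099
k_0 = rotl(K, (7*0+9) mod 24) = rotl(K, 9) = 0x4132BB
k_1 = rotl(K, (7*1+9) mod 24) = rotl(K, 16) = 0x995DA0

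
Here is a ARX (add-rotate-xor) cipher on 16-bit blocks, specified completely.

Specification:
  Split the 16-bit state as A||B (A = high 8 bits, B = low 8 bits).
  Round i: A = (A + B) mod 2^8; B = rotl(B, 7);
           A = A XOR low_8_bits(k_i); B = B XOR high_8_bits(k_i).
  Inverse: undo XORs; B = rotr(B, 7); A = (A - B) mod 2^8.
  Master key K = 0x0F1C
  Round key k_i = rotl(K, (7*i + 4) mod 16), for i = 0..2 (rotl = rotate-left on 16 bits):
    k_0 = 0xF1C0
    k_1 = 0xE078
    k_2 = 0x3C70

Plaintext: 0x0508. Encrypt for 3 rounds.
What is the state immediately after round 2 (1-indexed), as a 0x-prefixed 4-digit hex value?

s_0 = plaintext = 0x0508
s_1 = Round(s_0, k_0) = 0xCDF5
s_2 = Round(s_1, k_1) = 0xBA1A
s_3 = Round(s_2, k_2) = 0xA431

0xBA1A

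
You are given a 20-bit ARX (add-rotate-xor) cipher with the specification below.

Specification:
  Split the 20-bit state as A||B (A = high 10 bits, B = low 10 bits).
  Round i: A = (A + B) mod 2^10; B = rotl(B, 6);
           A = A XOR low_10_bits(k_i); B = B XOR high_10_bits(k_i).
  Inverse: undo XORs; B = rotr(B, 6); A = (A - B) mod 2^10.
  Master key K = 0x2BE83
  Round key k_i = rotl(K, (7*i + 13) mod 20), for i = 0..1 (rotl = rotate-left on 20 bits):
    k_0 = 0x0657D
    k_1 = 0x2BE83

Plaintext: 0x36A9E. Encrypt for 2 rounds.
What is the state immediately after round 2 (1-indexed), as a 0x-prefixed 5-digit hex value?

0xCD894

s_0 = plaintext = 0x36A9E
s_1 = Round(s_0, k_0) = 0x817B0
s_2 = Round(s_1, k_1) = 0xCD894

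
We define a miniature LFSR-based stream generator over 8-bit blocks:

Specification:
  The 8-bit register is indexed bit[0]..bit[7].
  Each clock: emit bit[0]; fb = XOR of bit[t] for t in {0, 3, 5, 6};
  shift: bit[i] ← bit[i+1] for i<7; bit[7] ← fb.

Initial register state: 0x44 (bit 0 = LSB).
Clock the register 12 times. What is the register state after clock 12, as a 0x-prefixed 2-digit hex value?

reg_0 = 0x44
clock 1: out=0, reg = 0xA2
clock 2: out=0, reg = 0xD1
clock 3: out=1, reg = 0x68
clock 4: out=0, reg = 0xB4
clock 5: out=0, reg = 0xDA
clock 6: out=0, reg = 0x6D
clock 7: out=1, reg = 0x36
clock 8: out=0, reg = 0x9B
clock 9: out=1, reg = 0x4D
clock 10: out=1, reg = 0xA6
clock 11: out=0, reg = 0xD3
clock 12: out=1, reg = 0x69

0x69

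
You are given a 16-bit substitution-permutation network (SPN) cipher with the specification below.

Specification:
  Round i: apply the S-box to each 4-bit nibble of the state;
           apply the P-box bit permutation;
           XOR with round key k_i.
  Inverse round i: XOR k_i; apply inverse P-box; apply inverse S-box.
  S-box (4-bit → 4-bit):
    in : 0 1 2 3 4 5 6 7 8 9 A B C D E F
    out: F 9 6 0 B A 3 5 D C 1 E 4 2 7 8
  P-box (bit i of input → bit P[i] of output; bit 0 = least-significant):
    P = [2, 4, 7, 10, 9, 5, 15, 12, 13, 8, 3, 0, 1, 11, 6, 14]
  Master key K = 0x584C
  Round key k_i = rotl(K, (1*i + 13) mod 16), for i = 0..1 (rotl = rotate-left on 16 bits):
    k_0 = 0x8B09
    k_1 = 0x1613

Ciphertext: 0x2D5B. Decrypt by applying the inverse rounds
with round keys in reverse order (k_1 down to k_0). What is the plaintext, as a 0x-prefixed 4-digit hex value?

s_0 = ciphertext = 0x2D5B
s_1 = InvRound(s_0, k_1) = 0x2E13
s_2 = InvRound(s_1, k_0) = 0xAEC5

0xAEC5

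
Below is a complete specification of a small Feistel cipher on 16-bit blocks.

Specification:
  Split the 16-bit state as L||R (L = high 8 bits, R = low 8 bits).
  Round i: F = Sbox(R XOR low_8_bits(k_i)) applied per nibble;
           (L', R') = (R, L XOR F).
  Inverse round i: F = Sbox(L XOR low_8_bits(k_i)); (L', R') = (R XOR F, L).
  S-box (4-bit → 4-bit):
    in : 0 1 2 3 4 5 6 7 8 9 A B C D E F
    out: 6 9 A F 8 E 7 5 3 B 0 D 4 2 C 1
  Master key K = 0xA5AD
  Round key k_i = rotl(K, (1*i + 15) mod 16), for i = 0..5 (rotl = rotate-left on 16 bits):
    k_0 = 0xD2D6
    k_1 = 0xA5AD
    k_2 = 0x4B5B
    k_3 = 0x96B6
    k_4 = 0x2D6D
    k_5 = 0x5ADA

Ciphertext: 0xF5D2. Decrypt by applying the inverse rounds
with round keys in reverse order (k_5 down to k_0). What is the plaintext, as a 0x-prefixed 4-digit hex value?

0x3C53

s_0 = ciphertext = 0xF5D2
s_1 = InvRound(s_0, k_5) = 0x73F5
s_2 = InvRound(s_1, k_4) = 0x6973
s_3 = InvRound(s_2, k_3) = 0x5269
s_4 = InvRound(s_3, k_2) = 0x0252
s_5 = InvRound(s_4, k_1) = 0x5302
s_6 = InvRound(s_5, k_0) = 0x3C53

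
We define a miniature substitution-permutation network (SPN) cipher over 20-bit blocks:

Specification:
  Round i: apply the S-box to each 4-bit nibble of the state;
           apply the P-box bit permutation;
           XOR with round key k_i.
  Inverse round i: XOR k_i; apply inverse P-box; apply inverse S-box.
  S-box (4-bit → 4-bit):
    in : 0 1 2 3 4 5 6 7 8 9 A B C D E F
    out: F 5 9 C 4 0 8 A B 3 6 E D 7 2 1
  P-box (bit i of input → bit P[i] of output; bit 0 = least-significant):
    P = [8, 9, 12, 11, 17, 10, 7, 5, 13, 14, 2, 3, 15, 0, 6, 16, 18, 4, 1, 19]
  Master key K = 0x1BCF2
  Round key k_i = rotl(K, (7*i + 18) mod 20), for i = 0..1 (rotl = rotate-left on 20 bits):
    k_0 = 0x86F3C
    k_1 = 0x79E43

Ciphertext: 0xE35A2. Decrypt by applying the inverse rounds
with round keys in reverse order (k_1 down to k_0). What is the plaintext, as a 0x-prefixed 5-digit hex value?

0x25DF5

s_0 = ciphertext = 0xE35A2
s_1 = InvRound(s_0, k_1) = 0x60F38
s_2 = InvRound(s_1, k_0) = 0x25DF5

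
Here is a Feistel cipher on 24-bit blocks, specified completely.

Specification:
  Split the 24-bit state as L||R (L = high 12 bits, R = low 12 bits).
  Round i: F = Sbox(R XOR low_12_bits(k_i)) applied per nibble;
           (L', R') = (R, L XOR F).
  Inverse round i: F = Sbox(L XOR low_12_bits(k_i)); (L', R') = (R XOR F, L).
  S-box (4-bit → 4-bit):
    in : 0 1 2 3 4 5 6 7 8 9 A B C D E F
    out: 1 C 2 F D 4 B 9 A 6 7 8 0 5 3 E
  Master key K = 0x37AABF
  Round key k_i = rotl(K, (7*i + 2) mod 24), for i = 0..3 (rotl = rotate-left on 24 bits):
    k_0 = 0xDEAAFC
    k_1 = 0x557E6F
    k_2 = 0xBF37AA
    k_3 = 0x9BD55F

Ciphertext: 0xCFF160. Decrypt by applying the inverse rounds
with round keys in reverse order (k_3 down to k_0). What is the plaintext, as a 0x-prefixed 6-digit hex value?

s_0 = ciphertext = 0xCFF160
s_1 = InvRound(s_0, k_3) = 0x711CFF
s_2 = InvRound(s_1, k_2) = 0xD77711
s_3 = InvRound(s_2, k_1) = 0x8DBD77
s_4 = InvRound(s_3, k_0) = 0xF5E8DB

0xF5E8DB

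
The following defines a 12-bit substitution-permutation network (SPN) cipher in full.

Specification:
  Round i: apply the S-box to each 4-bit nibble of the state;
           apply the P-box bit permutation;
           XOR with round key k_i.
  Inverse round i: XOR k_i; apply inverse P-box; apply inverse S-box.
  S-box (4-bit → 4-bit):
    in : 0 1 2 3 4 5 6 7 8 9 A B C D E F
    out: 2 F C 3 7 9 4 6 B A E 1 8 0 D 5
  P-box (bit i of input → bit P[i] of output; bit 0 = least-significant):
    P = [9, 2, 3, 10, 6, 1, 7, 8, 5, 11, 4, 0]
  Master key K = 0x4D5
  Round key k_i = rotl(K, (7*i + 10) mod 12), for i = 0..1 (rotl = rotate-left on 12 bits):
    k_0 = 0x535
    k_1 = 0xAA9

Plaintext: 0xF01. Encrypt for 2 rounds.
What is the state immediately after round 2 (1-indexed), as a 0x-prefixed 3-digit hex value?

s_0 = plaintext = 0xF01
s_1 = Round(s_0, k_0) = 0x30B
s_2 = Round(s_1, k_1) = 0x08B

0x08B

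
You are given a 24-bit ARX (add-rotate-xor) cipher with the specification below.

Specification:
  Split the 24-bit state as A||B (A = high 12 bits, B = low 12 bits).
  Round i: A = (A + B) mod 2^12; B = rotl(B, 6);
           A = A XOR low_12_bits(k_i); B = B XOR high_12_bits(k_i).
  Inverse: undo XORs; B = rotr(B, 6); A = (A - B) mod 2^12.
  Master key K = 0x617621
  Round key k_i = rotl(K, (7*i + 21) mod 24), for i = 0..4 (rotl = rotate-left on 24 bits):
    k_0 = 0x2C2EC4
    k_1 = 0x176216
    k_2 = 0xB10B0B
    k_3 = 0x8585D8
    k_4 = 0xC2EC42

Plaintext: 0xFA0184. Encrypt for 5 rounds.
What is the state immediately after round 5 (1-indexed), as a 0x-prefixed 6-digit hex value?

0xBF4F5E

s_0 = plaintext = 0xFA0184
s_1 = Round(s_0, k_0) = 0xFE03C4
s_2 = Round(s_1, k_1) = 0x1B2079
s_3 = Round(s_2, k_2) = 0x920551
s_4 = Round(s_3, k_3) = 0xBA9C0D
s_5 = Round(s_4, k_4) = 0xBF4F5E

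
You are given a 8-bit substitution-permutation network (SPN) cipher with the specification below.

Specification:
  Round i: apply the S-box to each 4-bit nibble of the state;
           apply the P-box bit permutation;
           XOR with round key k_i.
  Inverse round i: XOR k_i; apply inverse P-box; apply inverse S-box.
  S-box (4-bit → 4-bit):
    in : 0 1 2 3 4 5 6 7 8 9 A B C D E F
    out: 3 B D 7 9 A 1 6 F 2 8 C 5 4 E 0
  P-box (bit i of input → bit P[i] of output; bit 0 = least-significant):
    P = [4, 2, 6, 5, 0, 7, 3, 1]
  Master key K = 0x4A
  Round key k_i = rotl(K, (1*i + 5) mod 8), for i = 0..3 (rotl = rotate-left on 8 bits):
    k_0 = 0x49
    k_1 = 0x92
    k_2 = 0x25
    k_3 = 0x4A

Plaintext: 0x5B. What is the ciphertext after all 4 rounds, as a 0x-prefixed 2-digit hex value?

0xF7

s_0 = plaintext = 0x5B
s_1 = Round(s_0, k_0) = 0xAB
s_2 = Round(s_1, k_1) = 0xF0
s_3 = Round(s_2, k_2) = 0x31
s_4 = Round(s_3, k_3) = 0xF7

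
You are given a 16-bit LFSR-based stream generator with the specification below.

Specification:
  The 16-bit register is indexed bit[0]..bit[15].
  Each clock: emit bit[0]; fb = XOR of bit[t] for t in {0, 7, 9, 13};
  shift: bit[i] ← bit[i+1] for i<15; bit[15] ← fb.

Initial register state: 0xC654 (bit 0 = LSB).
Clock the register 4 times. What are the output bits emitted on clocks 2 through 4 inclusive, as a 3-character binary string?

reg_0 = 0xC654
clock 1: out=0, reg = 0xE32A
clock 2: out=0, reg = 0x7195
clock 3: out=1, reg = 0xB8CA
clock 4: out=0, reg = 0x5C65

010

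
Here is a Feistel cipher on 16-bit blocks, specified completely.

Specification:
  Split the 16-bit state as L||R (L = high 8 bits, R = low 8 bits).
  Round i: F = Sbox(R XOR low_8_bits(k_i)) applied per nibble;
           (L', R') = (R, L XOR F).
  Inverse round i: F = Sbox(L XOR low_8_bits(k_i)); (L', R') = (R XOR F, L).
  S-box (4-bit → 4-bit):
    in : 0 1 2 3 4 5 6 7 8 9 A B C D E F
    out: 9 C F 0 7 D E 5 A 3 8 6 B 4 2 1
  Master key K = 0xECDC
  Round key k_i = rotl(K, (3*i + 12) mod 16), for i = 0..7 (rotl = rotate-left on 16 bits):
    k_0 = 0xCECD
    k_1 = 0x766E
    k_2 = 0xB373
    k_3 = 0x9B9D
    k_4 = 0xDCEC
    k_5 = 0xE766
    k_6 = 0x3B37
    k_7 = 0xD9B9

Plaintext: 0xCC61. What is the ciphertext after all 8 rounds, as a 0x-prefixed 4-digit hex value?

0xB932

s_0 = plaintext = 0xCC61
s_1 = Round(s_0, k_0) = 0x6147
s_2 = Round(s_1, k_1) = 0x4792
s_3 = Round(s_2, k_2) = 0x926B
s_4 = Round(s_3, k_3) = 0x6B8C
s_5 = Round(s_4, k_4) = 0x8C82
s_6 = Round(s_5, k_5) = 0x82AB
s_7 = Round(s_6, k_6) = 0xABB9
s_8 = Round(s_7, k_7) = 0xB932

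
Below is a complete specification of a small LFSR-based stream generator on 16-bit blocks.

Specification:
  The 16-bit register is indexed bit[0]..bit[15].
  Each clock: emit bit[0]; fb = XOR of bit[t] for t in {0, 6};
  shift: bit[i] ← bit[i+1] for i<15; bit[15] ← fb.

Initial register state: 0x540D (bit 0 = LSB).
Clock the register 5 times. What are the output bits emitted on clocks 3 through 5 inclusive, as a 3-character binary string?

110

reg_0 = 0x540D
clock 1: out=1, reg = 0xAA06
clock 2: out=0, reg = 0x5503
clock 3: out=1, reg = 0xAA81
clock 4: out=1, reg = 0xD540
clock 5: out=0, reg = 0xEAA0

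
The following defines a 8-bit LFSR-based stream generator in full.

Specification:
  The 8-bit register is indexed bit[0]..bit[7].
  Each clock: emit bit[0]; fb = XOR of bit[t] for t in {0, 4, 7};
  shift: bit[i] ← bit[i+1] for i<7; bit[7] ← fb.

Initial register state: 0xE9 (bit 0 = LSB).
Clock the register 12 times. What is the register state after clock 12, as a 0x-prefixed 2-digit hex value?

reg_0 = 0xE9
clock 1: out=1, reg = 0x74
clock 2: out=0, reg = 0xBA
clock 3: out=0, reg = 0x5D
clock 4: out=1, reg = 0x2E
clock 5: out=0, reg = 0x17
clock 6: out=1, reg = 0x0B
clock 7: out=1, reg = 0x85
clock 8: out=1, reg = 0x42
clock 9: out=0, reg = 0x21
clock 10: out=1, reg = 0x90
clock 11: out=0, reg = 0x48
clock 12: out=0, reg = 0x24

0x24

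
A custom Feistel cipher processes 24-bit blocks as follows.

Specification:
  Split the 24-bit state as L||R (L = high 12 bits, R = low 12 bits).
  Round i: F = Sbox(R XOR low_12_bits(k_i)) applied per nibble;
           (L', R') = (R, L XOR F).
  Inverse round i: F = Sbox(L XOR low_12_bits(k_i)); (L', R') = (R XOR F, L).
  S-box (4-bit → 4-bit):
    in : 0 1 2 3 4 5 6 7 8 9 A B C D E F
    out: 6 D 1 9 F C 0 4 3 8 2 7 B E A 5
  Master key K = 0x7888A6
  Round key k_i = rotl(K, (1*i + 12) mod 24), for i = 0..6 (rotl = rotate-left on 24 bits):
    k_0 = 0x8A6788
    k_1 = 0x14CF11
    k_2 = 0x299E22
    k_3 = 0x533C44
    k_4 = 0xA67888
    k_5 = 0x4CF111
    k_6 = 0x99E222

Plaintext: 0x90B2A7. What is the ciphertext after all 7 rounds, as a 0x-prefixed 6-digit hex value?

0x0D633A

s_0 = plaintext = 0x90B2A7
s_1 = Round(s_0, k_0) = 0x2A751E
s_2 = Round(s_1, k_1) = 0x51E0C2
s_3 = Round(s_2, k_2) = 0x0C2FB8
s_4 = Round(s_3, k_3) = 0xFB8999
s_5 = Round(s_4, k_4) = 0x999265
s_6 = Round(s_5, k_5) = 0x2650D6
s_7 = Round(s_6, k_6) = 0x0D633A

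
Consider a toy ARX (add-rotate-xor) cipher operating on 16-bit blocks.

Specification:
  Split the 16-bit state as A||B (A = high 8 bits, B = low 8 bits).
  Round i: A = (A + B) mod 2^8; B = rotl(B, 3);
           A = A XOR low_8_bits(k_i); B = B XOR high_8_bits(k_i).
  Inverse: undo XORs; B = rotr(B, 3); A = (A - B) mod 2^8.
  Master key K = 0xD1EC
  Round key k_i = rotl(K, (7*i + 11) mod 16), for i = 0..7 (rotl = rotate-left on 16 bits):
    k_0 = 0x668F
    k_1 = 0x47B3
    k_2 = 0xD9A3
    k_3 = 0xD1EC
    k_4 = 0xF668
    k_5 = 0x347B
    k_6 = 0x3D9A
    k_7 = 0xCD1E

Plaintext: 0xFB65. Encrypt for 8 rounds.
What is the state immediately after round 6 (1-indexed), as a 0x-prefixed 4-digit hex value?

0x0896

s_0 = plaintext = 0xFB65
s_1 = Round(s_0, k_0) = 0xEF4D
s_2 = Round(s_1, k_1) = 0x8F2D
s_3 = Round(s_2, k_2) = 0x1FB0
s_4 = Round(s_3, k_3) = 0x2354
s_5 = Round(s_4, k_4) = 0x1F54
s_6 = Round(s_5, k_5) = 0x0896
s_7 = Round(s_6, k_6) = 0x0489
s_8 = Round(s_7, k_7) = 0x9381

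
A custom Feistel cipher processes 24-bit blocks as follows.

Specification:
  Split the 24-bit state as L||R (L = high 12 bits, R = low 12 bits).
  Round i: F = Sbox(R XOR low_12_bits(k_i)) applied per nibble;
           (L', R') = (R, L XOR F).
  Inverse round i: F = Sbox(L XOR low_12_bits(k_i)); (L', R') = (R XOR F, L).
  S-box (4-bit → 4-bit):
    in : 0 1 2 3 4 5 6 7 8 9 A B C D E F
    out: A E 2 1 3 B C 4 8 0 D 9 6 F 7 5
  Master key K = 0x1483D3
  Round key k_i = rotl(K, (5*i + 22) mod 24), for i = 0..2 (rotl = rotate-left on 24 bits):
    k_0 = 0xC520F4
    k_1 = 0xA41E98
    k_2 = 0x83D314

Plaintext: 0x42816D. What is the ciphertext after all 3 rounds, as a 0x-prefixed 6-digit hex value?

0x2F7459

s_0 = plaintext = 0x42816D
s_1 = Round(s_0, k_0) = 0x16DA28
s_2 = Round(s_1, k_1) = 0xA282F7
s_3 = Round(s_2, k_2) = 0x2F7459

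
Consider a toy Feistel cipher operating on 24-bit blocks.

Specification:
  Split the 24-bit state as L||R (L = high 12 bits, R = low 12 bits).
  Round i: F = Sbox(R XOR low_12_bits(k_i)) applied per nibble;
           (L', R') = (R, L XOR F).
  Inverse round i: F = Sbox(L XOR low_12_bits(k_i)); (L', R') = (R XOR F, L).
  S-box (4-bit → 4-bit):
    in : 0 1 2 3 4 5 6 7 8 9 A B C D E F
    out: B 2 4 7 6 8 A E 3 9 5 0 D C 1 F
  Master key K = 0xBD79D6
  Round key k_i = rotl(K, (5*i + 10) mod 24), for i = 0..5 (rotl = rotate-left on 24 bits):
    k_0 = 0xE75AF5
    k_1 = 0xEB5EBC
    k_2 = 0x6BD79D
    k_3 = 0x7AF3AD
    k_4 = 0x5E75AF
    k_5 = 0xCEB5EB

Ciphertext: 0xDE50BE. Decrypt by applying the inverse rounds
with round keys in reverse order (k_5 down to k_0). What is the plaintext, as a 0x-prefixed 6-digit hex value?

0x41599D

s_0 = ciphertext = 0xDE50BE
s_1 = InvRound(s_0, k_5) = 0x30FDE5
s_2 = InvRound(s_1, k_4) = 0x7BE30F
s_3 = InvRound(s_2, k_3) = 0x5287BE
s_4 = InvRound(s_3, k_2) = 0x3B6528
s_5 = InvRound(s_4, k_1) = 0x99D3B6
s_6 = InvRound(s_5, k_0) = 0x41599D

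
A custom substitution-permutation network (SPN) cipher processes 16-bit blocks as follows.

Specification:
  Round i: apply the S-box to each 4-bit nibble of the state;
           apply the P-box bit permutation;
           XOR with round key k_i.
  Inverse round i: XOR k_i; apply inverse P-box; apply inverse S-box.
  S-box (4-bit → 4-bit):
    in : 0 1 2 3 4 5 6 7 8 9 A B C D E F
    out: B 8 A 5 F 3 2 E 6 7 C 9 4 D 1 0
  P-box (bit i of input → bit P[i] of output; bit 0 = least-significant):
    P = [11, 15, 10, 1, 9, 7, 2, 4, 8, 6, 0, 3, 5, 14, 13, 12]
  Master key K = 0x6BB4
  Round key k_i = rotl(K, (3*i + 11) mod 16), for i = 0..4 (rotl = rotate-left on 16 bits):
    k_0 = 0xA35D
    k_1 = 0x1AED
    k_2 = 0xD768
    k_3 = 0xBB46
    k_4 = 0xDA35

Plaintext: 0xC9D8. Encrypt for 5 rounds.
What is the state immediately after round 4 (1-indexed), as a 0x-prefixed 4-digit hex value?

s_0 = plaintext = 0xC9D8
s_1 = Round(s_0, k_0) = 0x0408
s_2 = Round(s_1, k_1) = 0xCD14
s_3 = Round(s_2, k_2) = 0x7A73
s_4 = Round(s_3, k_3) = 0xC7DB
s_5 = Round(s_4, k_4) = 0xF06A

0xC7DB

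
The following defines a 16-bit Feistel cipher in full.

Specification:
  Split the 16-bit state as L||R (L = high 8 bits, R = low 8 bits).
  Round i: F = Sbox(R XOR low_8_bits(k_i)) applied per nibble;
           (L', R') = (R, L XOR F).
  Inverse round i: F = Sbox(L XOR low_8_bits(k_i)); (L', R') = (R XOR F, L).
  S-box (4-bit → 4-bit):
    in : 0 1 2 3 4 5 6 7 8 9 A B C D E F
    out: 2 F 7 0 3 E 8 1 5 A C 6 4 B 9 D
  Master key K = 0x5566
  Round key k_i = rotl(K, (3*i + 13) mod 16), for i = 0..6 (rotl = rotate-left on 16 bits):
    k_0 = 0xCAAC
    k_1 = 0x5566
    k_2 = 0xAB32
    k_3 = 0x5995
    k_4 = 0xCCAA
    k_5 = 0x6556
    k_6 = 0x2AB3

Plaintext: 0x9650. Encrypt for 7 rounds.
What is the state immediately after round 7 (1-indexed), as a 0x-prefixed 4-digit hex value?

s_0 = plaintext = 0x9650
s_1 = Round(s_0, k_0) = 0x5042
s_2 = Round(s_1, k_1) = 0x4223
s_3 = Round(s_2, k_2) = 0x23BD
s_4 = Round(s_3, k_3) = 0xBD56
s_5 = Round(s_4, k_4) = 0x5669
s_6 = Round(s_5, k_5) = 0x695B
s_7 = Round(s_6, k_6) = 0x5BFC

0x5BFC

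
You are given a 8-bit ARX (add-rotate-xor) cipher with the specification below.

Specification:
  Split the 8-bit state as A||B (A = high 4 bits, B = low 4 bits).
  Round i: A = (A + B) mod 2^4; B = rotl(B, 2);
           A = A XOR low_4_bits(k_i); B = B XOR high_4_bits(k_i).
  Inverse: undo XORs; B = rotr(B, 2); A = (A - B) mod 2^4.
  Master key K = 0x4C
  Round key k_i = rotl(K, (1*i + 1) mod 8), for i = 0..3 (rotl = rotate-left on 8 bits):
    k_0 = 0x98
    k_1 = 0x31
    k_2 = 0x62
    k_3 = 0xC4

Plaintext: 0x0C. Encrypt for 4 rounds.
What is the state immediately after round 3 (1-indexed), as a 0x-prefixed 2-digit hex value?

s_0 = plaintext = 0x0C
s_1 = Round(s_0, k_0) = 0x4A
s_2 = Round(s_1, k_1) = 0xF9
s_3 = Round(s_2, k_2) = 0xA0
s_4 = Round(s_3, k_3) = 0xEC

0xA0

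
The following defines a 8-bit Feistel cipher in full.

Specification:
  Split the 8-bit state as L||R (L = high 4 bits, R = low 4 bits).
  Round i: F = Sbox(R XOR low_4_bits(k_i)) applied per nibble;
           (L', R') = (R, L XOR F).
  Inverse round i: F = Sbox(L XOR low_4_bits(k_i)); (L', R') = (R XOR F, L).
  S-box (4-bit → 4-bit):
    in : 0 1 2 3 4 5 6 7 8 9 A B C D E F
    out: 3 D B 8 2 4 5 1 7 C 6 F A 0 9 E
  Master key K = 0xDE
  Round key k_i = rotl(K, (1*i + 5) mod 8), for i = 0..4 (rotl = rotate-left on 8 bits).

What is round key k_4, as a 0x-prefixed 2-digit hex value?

K = 0xDE
k_0 = rotl(K, (1*0+5) mod 8) = rotl(K, 5) = 0xDB
k_1 = rotl(K, (1*1+5) mod 8) = rotl(K, 6) = 0xB7
k_2 = rotl(K, (1*2+5) mod 8) = rotl(K, 7) = 0x6F
k_3 = rotl(K, (1*3+5) mod 8) = rotl(K, 0) = 0xDE
k_4 = rotl(K, (1*4+5) mod 8) = rotl(K, 1) = 0xBD

0xBD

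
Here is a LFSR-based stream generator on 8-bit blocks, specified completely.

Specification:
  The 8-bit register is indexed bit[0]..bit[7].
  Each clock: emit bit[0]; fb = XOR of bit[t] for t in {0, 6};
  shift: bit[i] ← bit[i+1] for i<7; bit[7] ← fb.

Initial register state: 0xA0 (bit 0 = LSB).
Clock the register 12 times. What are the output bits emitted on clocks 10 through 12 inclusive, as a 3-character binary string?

reg_0 = 0xA0
clock 1: out=0, reg = 0x50
clock 2: out=0, reg = 0xA8
clock 3: out=0, reg = 0x54
clock 4: out=0, reg = 0xAA
clock 5: out=0, reg = 0x55
clock 6: out=1, reg = 0x2A
clock 7: out=0, reg = 0x15
clock 8: out=1, reg = 0x8A
clock 9: out=0, reg = 0x45
clock 10: out=1, reg = 0x22
clock 11: out=0, reg = 0x11
clock 12: out=1, reg = 0x88

101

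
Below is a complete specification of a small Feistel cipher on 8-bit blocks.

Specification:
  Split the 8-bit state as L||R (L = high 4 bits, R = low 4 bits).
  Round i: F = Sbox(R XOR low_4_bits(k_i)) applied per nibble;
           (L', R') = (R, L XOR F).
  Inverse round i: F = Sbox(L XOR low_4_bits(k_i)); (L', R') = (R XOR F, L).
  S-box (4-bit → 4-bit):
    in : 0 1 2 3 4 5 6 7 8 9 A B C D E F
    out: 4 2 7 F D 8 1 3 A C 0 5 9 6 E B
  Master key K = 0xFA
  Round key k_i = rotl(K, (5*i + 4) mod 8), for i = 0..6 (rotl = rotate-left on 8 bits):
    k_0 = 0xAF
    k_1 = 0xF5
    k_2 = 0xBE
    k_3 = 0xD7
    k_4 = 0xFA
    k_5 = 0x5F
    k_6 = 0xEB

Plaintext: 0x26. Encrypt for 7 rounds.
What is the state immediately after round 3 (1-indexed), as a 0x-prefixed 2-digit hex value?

0x38

s_0 = plaintext = 0x26
s_1 = Round(s_0, k_0) = 0x6E
s_2 = Round(s_1, k_1) = 0xE3
s_3 = Round(s_2, k_2) = 0x38
s_4 = Round(s_3, k_3) = 0x88
s_5 = Round(s_4, k_4) = 0x8F
s_6 = Round(s_5, k_5) = 0xFC
s_7 = Round(s_6, k_6) = 0xCC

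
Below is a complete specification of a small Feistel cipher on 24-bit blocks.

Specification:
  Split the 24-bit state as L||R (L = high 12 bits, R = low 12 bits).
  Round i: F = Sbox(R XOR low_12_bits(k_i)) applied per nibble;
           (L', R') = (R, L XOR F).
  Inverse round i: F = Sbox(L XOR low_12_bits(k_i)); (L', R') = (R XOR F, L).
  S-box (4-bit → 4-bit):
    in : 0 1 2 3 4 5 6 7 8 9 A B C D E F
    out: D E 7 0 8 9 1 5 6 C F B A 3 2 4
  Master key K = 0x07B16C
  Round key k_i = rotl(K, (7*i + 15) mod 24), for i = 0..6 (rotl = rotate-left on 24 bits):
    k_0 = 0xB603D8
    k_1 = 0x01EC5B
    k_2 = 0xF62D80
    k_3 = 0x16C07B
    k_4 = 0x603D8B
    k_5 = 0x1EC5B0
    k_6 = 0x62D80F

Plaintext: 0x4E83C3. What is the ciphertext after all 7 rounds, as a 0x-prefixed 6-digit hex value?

s_0 = plaintext = 0x4E83C3
s_1 = Round(s_0, k_0) = 0x3C3903
s_2 = Round(s_1, k_1) = 0x903A55
s_3 = Round(s_2, k_2) = 0xA55C3A
s_4 = Round(s_3, k_3) = 0xC3A0DB
s_5 = Round(s_4, k_4) = 0x0DBFA7
s_6 = Round(s_5, k_5) = 0xFA7F3E
s_7 = Round(s_6, k_6) = 0xF3EAA9

0xF3EAA9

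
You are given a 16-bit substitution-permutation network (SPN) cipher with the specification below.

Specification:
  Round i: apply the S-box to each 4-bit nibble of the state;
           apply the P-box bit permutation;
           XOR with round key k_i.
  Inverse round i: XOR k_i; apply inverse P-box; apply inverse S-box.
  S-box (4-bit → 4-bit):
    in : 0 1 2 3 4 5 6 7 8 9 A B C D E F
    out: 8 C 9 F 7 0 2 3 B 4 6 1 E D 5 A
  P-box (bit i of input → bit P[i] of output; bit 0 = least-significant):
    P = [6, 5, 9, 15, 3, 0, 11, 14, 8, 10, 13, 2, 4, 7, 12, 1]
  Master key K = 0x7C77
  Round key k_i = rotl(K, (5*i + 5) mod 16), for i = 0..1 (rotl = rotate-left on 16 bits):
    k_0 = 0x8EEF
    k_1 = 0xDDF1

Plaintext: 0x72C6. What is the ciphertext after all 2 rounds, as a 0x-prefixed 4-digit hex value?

s_0 = plaintext = 0x72C6
s_1 = Round(s_0, k_0) = 0xC75A
s_2 = Round(s_1, k_1) = 0xCA53

0xCA53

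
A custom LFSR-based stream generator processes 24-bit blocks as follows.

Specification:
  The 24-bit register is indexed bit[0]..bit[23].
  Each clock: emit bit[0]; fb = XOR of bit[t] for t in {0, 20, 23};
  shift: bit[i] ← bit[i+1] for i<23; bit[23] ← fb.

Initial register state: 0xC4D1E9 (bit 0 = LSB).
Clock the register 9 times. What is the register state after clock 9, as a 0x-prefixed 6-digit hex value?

0x0E6268

reg_0 = 0xC4D1E9
clock 1: out=1, reg = 0x6268F4
clock 2: out=0, reg = 0x31347A
clock 3: out=0, reg = 0x989A3D
clock 4: out=1, reg = 0xCC4D1E
clock 5: out=0, reg = 0xE6268F
clock 6: out=1, reg = 0x731347
clock 7: out=1, reg = 0x3989A3
clock 8: out=1, reg = 0x1CC4D1
clock 9: out=1, reg = 0x0E6268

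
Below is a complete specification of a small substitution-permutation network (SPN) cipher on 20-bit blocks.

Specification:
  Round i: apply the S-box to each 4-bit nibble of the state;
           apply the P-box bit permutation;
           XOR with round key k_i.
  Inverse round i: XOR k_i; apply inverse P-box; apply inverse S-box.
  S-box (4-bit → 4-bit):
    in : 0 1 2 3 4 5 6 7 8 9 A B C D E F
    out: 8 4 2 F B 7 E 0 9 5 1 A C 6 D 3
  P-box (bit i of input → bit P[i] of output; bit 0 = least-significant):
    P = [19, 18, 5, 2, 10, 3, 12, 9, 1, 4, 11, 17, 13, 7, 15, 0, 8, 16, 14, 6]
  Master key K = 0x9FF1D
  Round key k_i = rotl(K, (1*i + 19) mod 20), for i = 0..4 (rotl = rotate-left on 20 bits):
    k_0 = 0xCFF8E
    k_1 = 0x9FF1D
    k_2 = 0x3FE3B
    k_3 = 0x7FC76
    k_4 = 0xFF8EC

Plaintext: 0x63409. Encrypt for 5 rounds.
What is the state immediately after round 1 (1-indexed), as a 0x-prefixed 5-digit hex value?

s_0 = plaintext = 0x63409
s_1 = Round(s_0, k_0) = 0x71D7D
s_2 = Round(s_1, k_1) = 0xD772D
s_3 = Round(s_2, k_2) = 0x6BE13
s_4 = Round(s_3, k_3) = 0x8A491
s_5 = Round(s_4, k_4) = 0xDCD9E

0x71D7D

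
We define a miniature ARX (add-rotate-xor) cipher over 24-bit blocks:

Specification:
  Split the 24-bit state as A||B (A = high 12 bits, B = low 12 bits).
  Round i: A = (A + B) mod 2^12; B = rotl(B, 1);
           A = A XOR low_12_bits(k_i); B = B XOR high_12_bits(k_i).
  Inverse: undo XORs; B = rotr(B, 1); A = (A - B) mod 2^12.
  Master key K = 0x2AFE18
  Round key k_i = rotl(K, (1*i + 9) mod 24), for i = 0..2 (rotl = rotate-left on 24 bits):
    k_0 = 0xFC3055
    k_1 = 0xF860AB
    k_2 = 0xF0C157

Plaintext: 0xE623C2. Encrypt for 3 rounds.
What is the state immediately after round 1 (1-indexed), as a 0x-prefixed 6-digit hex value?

0x271847

s_0 = plaintext = 0xE623C2
s_1 = Round(s_0, k_0) = 0x271847
s_2 = Round(s_1, k_1) = 0xA13F09
s_3 = Round(s_2, k_2) = 0x84B11F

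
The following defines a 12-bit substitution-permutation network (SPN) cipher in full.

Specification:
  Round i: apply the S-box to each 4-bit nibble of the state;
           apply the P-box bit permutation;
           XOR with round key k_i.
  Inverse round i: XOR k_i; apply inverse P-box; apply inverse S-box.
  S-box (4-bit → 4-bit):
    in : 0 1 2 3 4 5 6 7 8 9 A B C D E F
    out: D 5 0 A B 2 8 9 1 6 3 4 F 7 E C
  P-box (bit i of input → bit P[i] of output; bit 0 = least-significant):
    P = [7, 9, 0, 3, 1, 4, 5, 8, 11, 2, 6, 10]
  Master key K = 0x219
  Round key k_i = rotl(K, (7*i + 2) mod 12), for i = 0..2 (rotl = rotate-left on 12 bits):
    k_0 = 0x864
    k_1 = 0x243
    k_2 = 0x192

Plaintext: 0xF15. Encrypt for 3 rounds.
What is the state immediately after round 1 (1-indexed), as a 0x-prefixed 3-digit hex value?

0xE06

s_0 = plaintext = 0xF15
s_1 = Round(s_0, k_0) = 0xE06
s_2 = Round(s_1, k_1) = 0x72D
s_3 = Round(s_2, k_2) = 0xF13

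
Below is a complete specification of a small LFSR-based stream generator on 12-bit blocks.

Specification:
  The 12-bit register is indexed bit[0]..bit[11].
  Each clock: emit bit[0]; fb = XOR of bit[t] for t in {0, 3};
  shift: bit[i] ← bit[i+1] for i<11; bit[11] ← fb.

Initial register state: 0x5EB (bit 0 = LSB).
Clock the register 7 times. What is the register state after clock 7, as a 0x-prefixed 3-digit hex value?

0xACB

reg_0 = 0x5EB
clock 1: out=1, reg = 0x2F5
clock 2: out=1, reg = 0x97A
clock 3: out=0, reg = 0xCBD
clock 4: out=1, reg = 0x65E
clock 5: out=0, reg = 0xB2F
clock 6: out=1, reg = 0x597
clock 7: out=1, reg = 0xACB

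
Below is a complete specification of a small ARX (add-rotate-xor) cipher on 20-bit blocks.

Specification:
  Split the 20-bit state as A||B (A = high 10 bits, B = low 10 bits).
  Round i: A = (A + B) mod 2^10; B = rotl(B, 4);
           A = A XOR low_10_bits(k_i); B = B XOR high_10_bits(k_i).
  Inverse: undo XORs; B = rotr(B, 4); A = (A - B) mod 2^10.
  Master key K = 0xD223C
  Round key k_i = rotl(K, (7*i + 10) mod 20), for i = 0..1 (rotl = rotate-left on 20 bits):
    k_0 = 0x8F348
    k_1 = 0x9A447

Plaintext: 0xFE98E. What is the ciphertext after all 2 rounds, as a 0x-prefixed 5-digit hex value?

s_0 = plaintext = 0xFE98E
s_1 = Round(s_0, k_0) = 0xB02DA
s_2 = Round(s_1, k_1) = 0x777C2

0x777C2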